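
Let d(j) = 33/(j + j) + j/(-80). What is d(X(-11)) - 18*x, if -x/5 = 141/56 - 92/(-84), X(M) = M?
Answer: 181337/560 ≈ 323.82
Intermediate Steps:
x = -3035/168 (x = -5*(141/56 - 92/(-84)) = -5*(141*(1/56) - 92*(-1/84)) = -5*(141/56 + 23/21) = -5*607/168 = -3035/168 ≈ -18.065)
d(j) = -j/80 + 33/(2*j) (d(j) = 33/((2*j)) + j*(-1/80) = 33*(1/(2*j)) - j/80 = 33/(2*j) - j/80 = -j/80 + 33/(2*j))
d(X(-11)) - 18*x = (1/80)*(1320 - 1*(-11)²)/(-11) - 18*(-3035/168) = (1/80)*(-1/11)*(1320 - 1*121) + 9105/28 = (1/80)*(-1/11)*(1320 - 121) + 9105/28 = (1/80)*(-1/11)*1199 + 9105/28 = -109/80 + 9105/28 = 181337/560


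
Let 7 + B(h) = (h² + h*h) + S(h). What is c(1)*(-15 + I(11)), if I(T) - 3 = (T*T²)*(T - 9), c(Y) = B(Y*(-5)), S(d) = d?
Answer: 100700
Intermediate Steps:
B(h) = -7 + h + 2*h² (B(h) = -7 + ((h² + h*h) + h) = -7 + ((h² + h²) + h) = -7 + (2*h² + h) = -7 + (h + 2*h²) = -7 + h + 2*h²)
c(Y) = -7 - 5*Y + 50*Y² (c(Y) = -7 + Y*(-5) + 2*(Y*(-5))² = -7 - 5*Y + 2*(-5*Y)² = -7 - 5*Y + 2*(25*Y²) = -7 - 5*Y + 50*Y²)
I(T) = 3 + T³*(-9 + T) (I(T) = 3 + (T*T²)*(T - 9) = 3 + T³*(-9 + T))
c(1)*(-15 + I(11)) = (-7 - 5*1 + 50*1²)*(-15 + (3 + 11⁴ - 9*11³)) = (-7 - 5 + 50*1)*(-15 + (3 + 14641 - 9*1331)) = (-7 - 5 + 50)*(-15 + (3 + 14641 - 11979)) = 38*(-15 + 2665) = 38*2650 = 100700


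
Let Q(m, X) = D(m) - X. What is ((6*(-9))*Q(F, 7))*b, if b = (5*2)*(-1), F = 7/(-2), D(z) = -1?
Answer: -4320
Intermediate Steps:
F = -7/2 (F = 7*(-½) = -7/2 ≈ -3.5000)
Q(m, X) = -1 - X
b = -10 (b = 10*(-1) = -10)
((6*(-9))*Q(F, 7))*b = ((6*(-9))*(-1 - 1*7))*(-10) = -54*(-1 - 7)*(-10) = -54*(-8)*(-10) = 432*(-10) = -4320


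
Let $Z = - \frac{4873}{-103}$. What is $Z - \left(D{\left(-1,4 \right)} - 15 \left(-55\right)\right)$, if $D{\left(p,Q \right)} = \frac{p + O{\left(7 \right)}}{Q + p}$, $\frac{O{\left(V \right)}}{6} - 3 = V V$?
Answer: $- \frac{272339}{309} \approx -881.36$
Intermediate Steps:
$O{\left(V \right)} = 18 + 6 V^{2}$ ($O{\left(V \right)} = 18 + 6 V V = 18 + 6 V^{2}$)
$D{\left(p,Q \right)} = \frac{312 + p}{Q + p}$ ($D{\left(p,Q \right)} = \frac{p + \left(18 + 6 \cdot 7^{2}\right)}{Q + p} = \frac{p + \left(18 + 6 \cdot 49\right)}{Q + p} = \frac{p + \left(18 + 294\right)}{Q + p} = \frac{p + 312}{Q + p} = \frac{312 + p}{Q + p}$)
$Z = \frac{4873}{103}$ ($Z = \left(-4873\right) \left(- \frac{1}{103}\right) = \frac{4873}{103} \approx 47.311$)
$Z - \left(D{\left(-1,4 \right)} - 15 \left(-55\right)\right) = \frac{4873}{103} - \left(\frac{312 - 1}{4 - 1} - 15 \left(-55\right)\right) = \frac{4873}{103} - \left(\frac{1}{3} \cdot 311 - -825\right) = \frac{4873}{103} - \left(\frac{1}{3} \cdot 311 + 825\right) = \frac{4873}{103} - \left(\frac{311}{3} + 825\right) = \frac{4873}{103} - \frac{2786}{3} = - \frac{272339}{309}$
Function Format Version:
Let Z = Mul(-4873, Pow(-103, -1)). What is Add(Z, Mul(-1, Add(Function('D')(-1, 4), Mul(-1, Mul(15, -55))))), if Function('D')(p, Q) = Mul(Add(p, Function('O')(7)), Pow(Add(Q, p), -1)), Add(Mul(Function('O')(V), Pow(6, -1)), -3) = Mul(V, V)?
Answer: Rational(-272339, 309) ≈ -881.36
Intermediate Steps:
Function('O')(V) = Add(18, Mul(6, Pow(V, 2))) (Function('O')(V) = Add(18, Mul(6, Mul(V, V))) = Add(18, Mul(6, Pow(V, 2))))
Function('D')(p, Q) = Mul(Pow(Add(Q, p), -1), Add(312, p)) (Function('D')(p, Q) = Mul(Add(p, Add(18, Mul(6, Pow(7, 2)))), Pow(Add(Q, p), -1)) = Mul(Add(p, Add(18, Mul(6, 49))), Pow(Add(Q, p), -1)) = Mul(Add(p, Add(18, 294)), Pow(Add(Q, p), -1)) = Mul(Add(p, 312), Pow(Add(Q, p), -1)) = Mul(Add(312, p), Pow(Add(Q, p), -1)) = Mul(Pow(Add(Q, p), -1), Add(312, p)))
Z = Rational(4873, 103) (Z = Mul(-4873, Rational(-1, 103)) = Rational(4873, 103) ≈ 47.311)
Add(Z, Mul(-1, Add(Function('D')(-1, 4), Mul(-1, Mul(15, -55))))) = Add(Rational(4873, 103), Mul(-1, Add(Mul(Pow(Add(4, -1), -1), Add(312, -1)), Mul(-1, Mul(15, -55))))) = Add(Rational(4873, 103), Mul(-1, Add(Mul(Pow(3, -1), 311), Mul(-1, -825)))) = Add(Rational(4873, 103), Mul(-1, Add(Mul(Rational(1, 3), 311), 825))) = Add(Rational(4873, 103), Mul(-1, Add(Rational(311, 3), 825))) = Add(Rational(4873, 103), Mul(-1, Rational(2786, 3))) = Add(Rational(4873, 103), Rational(-2786, 3)) = Rational(-272339, 309)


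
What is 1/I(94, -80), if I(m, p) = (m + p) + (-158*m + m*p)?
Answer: -1/22358 ≈ -4.4727e-5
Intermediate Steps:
I(m, p) = p - 157*m + m*p
1/I(94, -80) = 1/(-80 - 157*94 + 94*(-80)) = 1/(-80 - 14758 - 7520) = 1/(-22358) = -1/22358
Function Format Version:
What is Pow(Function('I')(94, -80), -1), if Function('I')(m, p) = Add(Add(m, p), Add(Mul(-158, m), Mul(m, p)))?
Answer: Rational(-1, 22358) ≈ -4.4727e-5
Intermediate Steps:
Function('I')(m, p) = Add(p, Mul(-157, m), Mul(m, p))
Pow(Function('I')(94, -80), -1) = Pow(Add(-80, Mul(-157, 94), Mul(94, -80)), -1) = Pow(Add(-80, -14758, -7520), -1) = Pow(-22358, -1) = Rational(-1, 22358)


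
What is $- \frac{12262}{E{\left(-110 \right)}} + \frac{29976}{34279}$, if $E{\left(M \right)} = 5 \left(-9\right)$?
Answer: $\frac{421678018}{1542555} \approx 273.36$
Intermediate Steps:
$E{\left(M \right)} = -45$
$- \frac{12262}{E{\left(-110 \right)}} + \frac{29976}{34279} = - \frac{12262}{-45} + \frac{29976}{34279} = \left(-12262\right) \left(- \frac{1}{45}\right) + 29976 \cdot \frac{1}{34279} = \frac{12262}{45} + \frac{29976}{34279} = \frac{421678018}{1542555}$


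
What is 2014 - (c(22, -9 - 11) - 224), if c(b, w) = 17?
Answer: 2221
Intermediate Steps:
2014 - (c(22, -9 - 11) - 224) = 2014 - (17 - 224) = 2014 - 1*(-207) = 2014 + 207 = 2221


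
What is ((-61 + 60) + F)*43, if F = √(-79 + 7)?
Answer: -43 + 258*I*√2 ≈ -43.0 + 364.87*I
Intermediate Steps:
F = 6*I*√2 (F = √(-72) = 6*I*√2 ≈ 8.4853*I)
((-61 + 60) + F)*43 = ((-61 + 60) + 6*I*√2)*43 = (-1 + 6*I*√2)*43 = -43 + 258*I*√2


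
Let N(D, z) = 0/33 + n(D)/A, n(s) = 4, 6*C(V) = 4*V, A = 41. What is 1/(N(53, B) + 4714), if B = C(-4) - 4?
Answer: 41/193278 ≈ 0.00021213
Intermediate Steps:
C(V) = 2*V/3 (C(V) = (4*V)/6 = 2*V/3)
B = -20/3 (B = (⅔)*(-4) - 4 = -8/3 - 4 = -20/3 ≈ -6.6667)
N(D, z) = 4/41 (N(D, z) = 0/33 + 4/41 = 0*(1/33) + 4*(1/41) = 0 + 4/41 = 4/41)
1/(N(53, B) + 4714) = 1/(4/41 + 4714) = 1/(193278/41) = 41/193278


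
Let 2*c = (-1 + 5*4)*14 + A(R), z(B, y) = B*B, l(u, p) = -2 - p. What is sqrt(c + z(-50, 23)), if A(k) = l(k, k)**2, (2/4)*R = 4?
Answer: sqrt(2683) ≈ 51.798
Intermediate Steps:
R = 8 (R = 2*4 = 8)
A(k) = (-2 - k)**2
z(B, y) = B**2
c = 183 (c = ((-1 + 5*4)*14 + (2 + 8)**2)/2 = ((-1 + 20)*14 + 10**2)/2 = (19*14 + 100)/2 = (266 + 100)/2 = (1/2)*366 = 183)
sqrt(c + z(-50, 23)) = sqrt(183 + (-50)**2) = sqrt(183 + 2500) = sqrt(2683)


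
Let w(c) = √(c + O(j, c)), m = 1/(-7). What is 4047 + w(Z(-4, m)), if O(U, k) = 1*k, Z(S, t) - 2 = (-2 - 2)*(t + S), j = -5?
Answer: 4047 + 2*√455/7 ≈ 4053.1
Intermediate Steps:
m = -⅐ ≈ -0.14286
Z(S, t) = 2 - 4*S - 4*t (Z(S, t) = 2 + (-2 - 2)*(t + S) = 2 - 4*(S + t) = 2 + (-4*S - 4*t) = 2 - 4*S - 4*t)
O(U, k) = k
w(c) = √2*√c (w(c) = √(c + c) = √(2*c) = √2*√c)
4047 + w(Z(-4, m)) = 4047 + √2*√(2 - 4*(-4) - 4*(-⅐)) = 4047 + √2*√(2 + 16 + 4/7) = 4047 + √2*√(130/7) = 4047 + √2*(√910/7) = 4047 + 2*√455/7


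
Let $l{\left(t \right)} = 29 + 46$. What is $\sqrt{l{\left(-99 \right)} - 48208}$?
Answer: $i \sqrt{48133} \approx 219.39 i$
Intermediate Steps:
$l{\left(t \right)} = 75$
$\sqrt{l{\left(-99 \right)} - 48208} = \sqrt{75 - 48208} = \sqrt{-48133} = i \sqrt{48133}$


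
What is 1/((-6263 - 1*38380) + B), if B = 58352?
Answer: 1/13709 ≈ 7.2945e-5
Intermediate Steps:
1/((-6263 - 1*38380) + B) = 1/((-6263 - 1*38380) + 58352) = 1/((-6263 - 38380) + 58352) = 1/(-44643 + 58352) = 1/13709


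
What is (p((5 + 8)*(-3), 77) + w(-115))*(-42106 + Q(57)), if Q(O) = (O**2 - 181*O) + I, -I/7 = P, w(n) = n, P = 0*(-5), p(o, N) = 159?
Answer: -2163656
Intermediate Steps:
P = 0
I = 0 (I = -7*0 = 0)
Q(O) = O**2 - 181*O (Q(O) = (O**2 - 181*O) + 0 = O**2 - 181*O)
(p((5 + 8)*(-3), 77) + w(-115))*(-42106 + Q(57)) = (159 - 115)*(-42106 + 57*(-181 + 57)) = 44*(-42106 + 57*(-124)) = 44*(-42106 - 7068) = 44*(-49174) = -2163656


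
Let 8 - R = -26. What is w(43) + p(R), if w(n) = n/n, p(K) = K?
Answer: 35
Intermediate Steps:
R = 34 (R = 8 - 1*(-26) = 8 + 26 = 34)
w(n) = 1
w(43) + p(R) = 1 + 34 = 35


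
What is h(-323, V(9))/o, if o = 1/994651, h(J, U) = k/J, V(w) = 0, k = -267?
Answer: 265571817/323 ≈ 8.2220e+5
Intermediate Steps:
h(J, U) = -267/J
o = 1/994651 ≈ 1.0054e-6
h(-323, V(9))/o = (-267/(-323))/(1/994651) = -267*(-1/323)*994651 = (267/323)*994651 = 265571817/323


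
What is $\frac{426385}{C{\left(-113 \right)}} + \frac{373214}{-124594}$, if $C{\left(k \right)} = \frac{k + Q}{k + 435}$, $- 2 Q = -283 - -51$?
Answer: $\frac{8553126483269}{186891} \approx 4.5765 \cdot 10^{7}$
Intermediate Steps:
$Q = 116$ ($Q = - \frac{-283 - -51}{2} = - \frac{-283 + 51}{2} = \left(- \frac{1}{2}\right) \left(-232\right) = 116$)
$C{\left(k \right)} = \frac{116 + k}{435 + k}$ ($C{\left(k \right)} = \frac{k + 116}{k + 435} = \frac{116 + k}{435 + k}$)
$\frac{426385}{C{\left(-113 \right)}} + \frac{373214}{-124594} = \frac{426385}{\frac{1}{435 - 113} \left(116 - 113\right)} + \frac{373214}{-124594} = \frac{426385}{\frac{1}{322} \cdot 3} + 373214 \left(- \frac{1}{124594}\right) = \frac{426385}{\frac{1}{322} \cdot 3} - \frac{186607}{62297} = \frac{426385}{\frac{3}{322}} - \frac{186607}{62297} = 426385 \cdot \frac{322}{3} - \frac{186607}{62297} = \frac{137295970}{3} - \frac{186607}{62297} = \frac{8553126483269}{186891}$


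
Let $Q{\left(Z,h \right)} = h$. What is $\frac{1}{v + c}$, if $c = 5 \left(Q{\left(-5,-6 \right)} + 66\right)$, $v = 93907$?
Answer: $\frac{1}{94207} \approx 1.0615 \cdot 10^{-5}$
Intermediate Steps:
$c = 300$ ($c = 5 \left(-6 + 66\right) = 5 \cdot 60 = 300$)
$\frac{1}{v + c} = \frac{1}{93907 + 300} = \frac{1}{94207}$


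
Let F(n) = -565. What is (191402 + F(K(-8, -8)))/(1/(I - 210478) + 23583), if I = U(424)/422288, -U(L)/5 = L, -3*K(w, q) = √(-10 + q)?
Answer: 2120254789251401/262014015546473 ≈ 8.0921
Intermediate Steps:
K(w, q) = -√(-10 + q)/3
U(L) = -5*L
I = -265/52786 (I = -5*424/422288 = -2120*1/422288 = -265/52786 ≈ -0.0050203)
(191402 + F(K(-8, -8)))/(1/(I - 210478) + 23583) = (191402 - 565)/(1/(-265/52786 - 210478) + 23583) = 190837/(1/(-11110291973/52786) + 23583) = 190837/(-52786/11110291973 + 23583) = 190837/(262014015546473/11110291973) = 190837*(11110291973/262014015546473) = 2120254789251401/262014015546473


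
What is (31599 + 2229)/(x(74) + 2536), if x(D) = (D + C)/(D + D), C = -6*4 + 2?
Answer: 1251636/93845 ≈ 13.337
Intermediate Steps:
C = -22 (C = -24 + 2 = -22)
x(D) = (-22 + D)/(2*D) (x(D) = (D - 22)/(D + D) = (-22 + D)/((2*D)) = (-22 + D)*(1/(2*D)) = (-22 + D)/(2*D))
(31599 + 2229)/(x(74) + 2536) = (31599 + 2229)/((½)*(-22 + 74)/74 + 2536) = 33828/((½)*(1/74)*52 + 2536) = 33828/(13/37 + 2536) = 33828/(93845/37) = 33828*(37/93845) = 1251636/93845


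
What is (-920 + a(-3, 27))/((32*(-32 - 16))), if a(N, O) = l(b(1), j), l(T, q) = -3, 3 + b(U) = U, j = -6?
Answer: 923/1536 ≈ 0.60091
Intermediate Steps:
b(U) = -3 + U
a(N, O) = -3
(-920 + a(-3, 27))/((32*(-32 - 16))) = (-920 - 3)/((32*(-32 - 16))) = -923/(32*(-48)) = -923/(-1536) = -923*(-1/1536) = 923/1536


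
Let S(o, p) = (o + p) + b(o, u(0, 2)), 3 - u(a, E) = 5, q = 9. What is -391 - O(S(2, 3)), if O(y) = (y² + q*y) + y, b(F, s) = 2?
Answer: -510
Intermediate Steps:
u(a, E) = -2 (u(a, E) = 3 - 1*5 = 3 - 5 = -2)
S(o, p) = 2 + o + p (S(o, p) = (o + p) + 2 = 2 + o + p)
O(y) = y² + 10*y (O(y) = (y² + 9*y) + y = y² + 10*y)
-391 - O(S(2, 3)) = -391 - (2 + 2 + 3)*(10 + (2 + 2 + 3)) = -391 - 7*(10 + 7) = -391 - 7*17 = -391 - 1*119 = -391 - 119 = -510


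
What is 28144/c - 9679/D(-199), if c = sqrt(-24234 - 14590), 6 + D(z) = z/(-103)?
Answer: 996937/419 - 7036*I*sqrt(9706)/4853 ≈ 2379.3 - 142.84*I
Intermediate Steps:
D(z) = -6 - z/103 (D(z) = -6 + z/(-103) = -6 + z*(-1/103) = -6 - z/103)
c = 2*I*sqrt(9706) (c = sqrt(-38824) = 2*I*sqrt(9706) ≈ 197.04*I)
28144/c - 9679/D(-199) = 28144/((2*I*sqrt(9706))) - 9679/(-6 - 1/103*(-199)) = 28144*(-I*sqrt(9706)/19412) - 9679/(-6 + 199/103) = -7036*I*sqrt(9706)/4853 - 9679/(-419/103) = -7036*I*sqrt(9706)/4853 - 9679*(-103/419) = -7036*I*sqrt(9706)/4853 + 996937/419 = 996937/419 - 7036*I*sqrt(9706)/4853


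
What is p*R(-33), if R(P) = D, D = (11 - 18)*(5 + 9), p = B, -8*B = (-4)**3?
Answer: -784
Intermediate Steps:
B = 8 (B = -1/8*(-4)**3 = -1/8*(-64) = 8)
p = 8
D = -98 (D = -7*14 = -98)
R(P) = -98
p*R(-33) = 8*(-98) = -784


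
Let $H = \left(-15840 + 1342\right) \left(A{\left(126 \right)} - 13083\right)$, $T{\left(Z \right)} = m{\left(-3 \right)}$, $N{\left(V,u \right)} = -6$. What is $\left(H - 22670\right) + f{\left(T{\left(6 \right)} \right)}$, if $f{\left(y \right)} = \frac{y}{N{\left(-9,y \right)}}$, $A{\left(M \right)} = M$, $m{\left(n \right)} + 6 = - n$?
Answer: $\frac{375655833}{2} \approx 1.8783 \cdot 10^{8}$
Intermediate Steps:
$m{\left(n \right)} = -6 - n$
$T{\left(Z \right)} = -3$ ($T{\left(Z \right)} = -6 - -3 = -6 + 3 = -3$)
$f{\left(y \right)} = - \frac{y}{6}$ ($f{\left(y \right)} = \frac{y}{-6} = y \left(- \frac{1}{6}\right) = - \frac{y}{6}$)
$H = 187850586$ ($H = \left(-15840 + 1342\right) \left(126 - 13083\right) = \left(-14498\right) \left(-12957\right) = 187850586$)
$\left(H - 22670\right) + f{\left(T{\left(6 \right)} \right)} = \left(187850586 - 22670\right) - - \frac{1}{2} = 187827916 + \frac{1}{2} = \frac{375655833}{2}$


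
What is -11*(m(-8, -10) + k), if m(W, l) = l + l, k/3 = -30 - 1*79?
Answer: 3817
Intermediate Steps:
k = -327 (k = 3*(-30 - 1*79) = 3*(-30 - 79) = 3*(-109) = -327)
m(W, l) = 2*l
-11*(m(-8, -10) + k) = -11*(2*(-10) - 327) = -11*(-20 - 327) = -11*(-347) = 3817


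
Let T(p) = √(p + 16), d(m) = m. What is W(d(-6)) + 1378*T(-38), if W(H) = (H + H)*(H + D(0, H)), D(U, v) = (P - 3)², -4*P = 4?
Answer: -120 + 1378*I*√22 ≈ -120.0 + 6463.4*I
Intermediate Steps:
P = -1 (P = -¼*4 = -1)
D(U, v) = 16 (D(U, v) = (-1 - 3)² = (-4)² = 16)
W(H) = 2*H*(16 + H) (W(H) = (H + H)*(H + 16) = (2*H)*(16 + H) = 2*H*(16 + H))
T(p) = √(16 + p)
W(d(-6)) + 1378*T(-38) = 2*(-6)*(16 - 6) + 1378*√(16 - 38) = 2*(-6)*10 + 1378*√(-22) = -120 + 1378*(I*√22) = -120 + 1378*I*√22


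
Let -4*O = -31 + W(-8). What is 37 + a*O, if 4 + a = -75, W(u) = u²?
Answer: 2755/4 ≈ 688.75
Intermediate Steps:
a = -79 (a = -4 - 75 = -79)
O = -33/4 (O = -(-31 + (-8)²)/4 = -(-31 + 64)/4 = -¼*33 = -33/4 ≈ -8.2500)
37 + a*O = 37 - 79*(-33/4) = 37 + 2607/4 = 2755/4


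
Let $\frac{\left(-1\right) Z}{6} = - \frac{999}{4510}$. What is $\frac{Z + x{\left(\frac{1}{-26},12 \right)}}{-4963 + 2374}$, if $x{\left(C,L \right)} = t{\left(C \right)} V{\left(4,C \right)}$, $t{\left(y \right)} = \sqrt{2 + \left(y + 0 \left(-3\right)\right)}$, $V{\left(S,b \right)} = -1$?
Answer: $- \frac{999}{1946065} + \frac{\sqrt{1326}}{67314} \approx 2.7618 \cdot 10^{-5}$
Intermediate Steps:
$Z = \frac{2997}{2255}$ ($Z = - 6 \left(- \frac{999}{4510}\right) = - 6 \left(\left(-999\right) \frac{1}{4510}\right) = \left(-6\right) \left(- \frac{999}{4510}\right) = \frac{2997}{2255} \approx 1.329$)
$t{\left(y \right)} = \sqrt{2 + y}$ ($t{\left(y \right)} = \sqrt{2 + \left(y + 0\right)} = \sqrt{2 + y}$)
$x{\left(C,L \right)} = - \sqrt{2 + C}$ ($x{\left(C,L \right)} = \sqrt{2 + C} \left(-1\right) = - \sqrt{2 + C}$)
$\frac{Z + x{\left(\frac{1}{-26},12 \right)}}{-4963 + 2374} = \frac{\frac{2997}{2255} - \sqrt{2 + \frac{1}{-26}}}{-4963 + 2374} = \frac{\frac{2997}{2255} - \sqrt{2 - \frac{1}{26}}}{-2589} = \left(\frac{2997}{2255} - \sqrt{\frac{51}{26}}\right) \left(- \frac{1}{2589}\right) = \left(\frac{2997}{2255} - \frac{\sqrt{1326}}{26}\right) \left(- \frac{1}{2589}\right) = - \frac{999}{1946065} + \frac{\sqrt{1326}}{67314}$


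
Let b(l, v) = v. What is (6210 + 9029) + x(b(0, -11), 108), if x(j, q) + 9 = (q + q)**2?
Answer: 61886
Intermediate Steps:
x(j, q) = -9 + 4*q**2 (x(j, q) = -9 + (q + q)**2 = -9 + (2*q)**2 = -9 + 4*q**2)
(6210 + 9029) + x(b(0, -11), 108) = (6210 + 9029) + (-9 + 4*108**2) = 15239 + (-9 + 4*11664) = 15239 + (-9 + 46656) = 15239 + 46647 = 61886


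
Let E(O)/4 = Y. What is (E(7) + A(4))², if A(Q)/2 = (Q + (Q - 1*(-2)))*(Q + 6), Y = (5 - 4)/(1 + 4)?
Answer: 1008016/25 ≈ 40321.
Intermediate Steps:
Y = ⅕ (Y = 1/5 = 1*(⅕) = ⅕ ≈ 0.20000)
A(Q) = 2*(2 + 2*Q)*(6 + Q) (A(Q) = 2*((Q + (Q - 1*(-2)))*(Q + 6)) = 2*((Q + (Q + 2))*(6 + Q)) = 2*((Q + (2 + Q))*(6 + Q)) = 2*((2 + 2*Q)*(6 + Q)) = 2*(2 + 2*Q)*(6 + Q))
E(O) = ⅘ (E(O) = 4*(⅕) = ⅘)
(E(7) + A(4))² = (⅘ + (24 + 4*4² + 28*4))² = (⅘ + (24 + 4*16 + 112))² = (⅘ + (24 + 64 + 112))² = (⅘ + 200)² = (1004/5)² = 1008016/25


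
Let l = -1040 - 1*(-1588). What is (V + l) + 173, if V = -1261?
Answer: -540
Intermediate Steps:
l = 548 (l = -1040 + 1588 = 548)
(V + l) + 173 = (-1261 + 548) + 173 = -713 + 173 = -540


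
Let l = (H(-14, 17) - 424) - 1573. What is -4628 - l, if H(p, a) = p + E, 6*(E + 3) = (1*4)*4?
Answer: -7850/3 ≈ -2616.7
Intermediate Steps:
E = -⅓ (E = -3 + ((1*4)*4)/6 = -3 + (4*4)/6 = -3 + (⅙)*16 = -3 + 8/3 = -⅓ ≈ -0.33333)
H(p, a) = -⅓ + p (H(p, a) = p - ⅓ = -⅓ + p)
l = -6034/3 (l = ((-⅓ - 14) - 424) - 1573 = (-43/3 - 424) - 1573 = -1315/3 - 1573 = -6034/3 ≈ -2011.3)
-4628 - l = -4628 - 1*(-6034/3) = -4628 + 6034/3 = -7850/3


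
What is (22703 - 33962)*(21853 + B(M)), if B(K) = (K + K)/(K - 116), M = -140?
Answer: -7873767729/32 ≈ -2.4606e+8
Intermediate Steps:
B(K) = 2*K/(-116 + K) (B(K) = (2*K)/(-116 + K) = 2*K/(-116 + K))
(22703 - 33962)*(21853 + B(M)) = (22703 - 33962)*(21853 + 2*(-140)/(-116 - 140)) = -11259*(21853 + 2*(-140)/(-256)) = -11259*(21853 + 2*(-140)*(-1/256)) = -11259*(21853 + 35/32) = -11259*699331/32 = -7873767729/32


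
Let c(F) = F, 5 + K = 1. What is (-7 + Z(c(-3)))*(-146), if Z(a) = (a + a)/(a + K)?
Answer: 6278/7 ≈ 896.86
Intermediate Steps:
K = -4 (K = -5 + 1 = -4)
Z(a) = 2*a/(-4 + a) (Z(a) = (a + a)/(a - 4) = (2*a)/(-4 + a) = 2*a/(-4 + a))
(-7 + Z(c(-3)))*(-146) = (-7 + 2*(-3)/(-4 - 3))*(-146) = (-7 + 2*(-3)/(-7))*(-146) = (-7 + 2*(-3)*(-⅐))*(-146) = (-7 + 6/7)*(-146) = -43/7*(-146) = 6278/7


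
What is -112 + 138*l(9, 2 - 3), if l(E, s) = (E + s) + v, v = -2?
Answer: 716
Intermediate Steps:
l(E, s) = -2 + E + s (l(E, s) = (E + s) - 2 = -2 + E + s)
-112 + 138*l(9, 2 - 3) = -112 + 138*(-2 + 9 + (2 - 3)) = -112 + 138*(-2 + 9 - 1) = -112 + 138*6 = -112 + 828 = 716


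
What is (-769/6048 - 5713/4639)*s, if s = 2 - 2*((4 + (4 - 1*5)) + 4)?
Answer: 38119615/2338056 ≈ 16.304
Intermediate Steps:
s = -12 (s = 2 - 2*((4 + (4 - 5)) + 4) = 2 - 2*((4 - 1) + 4) = 2 - 2*(3 + 4) = 2 - 2*7 = 2 - 14 = -12)
(-769/6048 - 5713/4639)*s = (-769/6048 - 5713/4639)*(-12) = -38119615/28056672*(-12) = 38119615/2338056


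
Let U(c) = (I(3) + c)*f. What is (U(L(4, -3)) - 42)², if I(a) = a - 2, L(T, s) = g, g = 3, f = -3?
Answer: 2916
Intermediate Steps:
L(T, s) = 3
I(a) = -2 + a
U(c) = -3 - 3*c (U(c) = ((-2 + 3) + c)*(-3) = (1 + c)*(-3) = -3 - 3*c)
(U(L(4, -3)) - 42)² = ((-3 - 3*3) - 42)² = ((-3 - 9) - 42)² = (-12 - 42)² = (-54)² = 2916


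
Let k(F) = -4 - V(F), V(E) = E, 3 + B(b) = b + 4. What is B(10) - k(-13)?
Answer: 2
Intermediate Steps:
B(b) = 1 + b (B(b) = -3 + (b + 4) = -3 + (4 + b) = 1 + b)
k(F) = -4 - F
B(10) - k(-13) = (1 + 10) - (-4 - 1*(-13)) = 11 - (-4 + 13) = 11 - 1*9 = 11 - 9 = 2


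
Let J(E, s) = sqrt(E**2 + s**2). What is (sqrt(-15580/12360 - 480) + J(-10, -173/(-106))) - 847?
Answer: -847 + sqrt(1153529)/106 + 71*I*sqrt(36462)/618 ≈ -836.87 + 21.938*I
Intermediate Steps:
(sqrt(-15580/12360 - 480) + J(-10, -173/(-106))) - 847 = (sqrt(-15580/12360 - 480) + sqrt((-10)**2 + (-173/(-106))**2)) - 847 = (sqrt(-15580*1/12360 - 480) + sqrt(100 + (-173*(-1/106))**2)) - 847 = (sqrt(-779/618 - 480) + sqrt(100 + (173/106)**2)) - 847 = (sqrt(-297419/618) + sqrt(100 + 29929/11236)) - 847 = (71*I*sqrt(36462)/618 + sqrt(1153529/11236)) - 847 = (71*I*sqrt(36462)/618 + sqrt(1153529)/106) - 847 = (sqrt(1153529)/106 + 71*I*sqrt(36462)/618) - 847 = -847 + sqrt(1153529)/106 + 71*I*sqrt(36462)/618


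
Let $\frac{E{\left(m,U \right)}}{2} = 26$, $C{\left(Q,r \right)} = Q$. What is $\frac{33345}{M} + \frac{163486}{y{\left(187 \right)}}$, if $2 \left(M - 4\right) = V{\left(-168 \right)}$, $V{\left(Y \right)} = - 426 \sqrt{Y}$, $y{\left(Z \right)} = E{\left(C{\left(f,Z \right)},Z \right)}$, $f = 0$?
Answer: $\frac{38940579239}{12385763} + \frac{7102485 i \sqrt{42}}{3811004} \approx 3144.0 + 12.078 i$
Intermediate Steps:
$E{\left(m,U \right)} = 52$ ($E{\left(m,U \right)} = 2 \cdot 26 = 52$)
$y{\left(Z \right)} = 52$
$M = 4 - 426 i \sqrt{42}$ ($M = 4 + \frac{\left(-426\right) \sqrt{-168}}{2} = 4 + \frac{\left(-426\right) 2 i \sqrt{42}}{2} = 4 + \frac{\left(-852\right) i \sqrt{42}}{2} = 4 - 426 i \sqrt{42} \approx 4.0 - 2760.8 i$)
$\frac{33345}{M} + \frac{163486}{y{\left(187 \right)}} = \frac{33345}{4 - 426 i \sqrt{42}} + \frac{163486}{52} = \frac{33345}{4 - 426 i \sqrt{42}} + 163486 \cdot \frac{1}{52} = \frac{33345}{4 - 426 i \sqrt{42}} + \frac{81743}{26} = \frac{81743}{26} + \frac{33345}{4 - 426 i \sqrt{42}}$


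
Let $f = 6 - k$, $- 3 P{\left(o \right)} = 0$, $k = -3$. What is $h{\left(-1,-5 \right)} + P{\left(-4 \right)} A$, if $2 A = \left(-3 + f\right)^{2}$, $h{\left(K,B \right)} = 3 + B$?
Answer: $-2$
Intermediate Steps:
$P{\left(o \right)} = 0$ ($P{\left(o \right)} = \left(- \frac{1}{3}\right) 0 = 0$)
$f = 9$ ($f = 6 - -3 = 6 + 3 = 9$)
$A = 18$ ($A = \frac{\left(-3 + 9\right)^{2}}{2} = \frac{6^{2}}{2} = \frac{1}{2} \cdot 36 = 18$)
$h{\left(-1,-5 \right)} + P{\left(-4 \right)} A = \left(3 - 5\right) + 0 \cdot 18 = -2 + 0 = -2$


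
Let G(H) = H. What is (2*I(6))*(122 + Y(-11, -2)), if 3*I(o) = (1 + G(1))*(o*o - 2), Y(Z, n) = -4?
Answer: 16048/3 ≈ 5349.3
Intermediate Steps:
I(o) = -4/3 + 2*o**2/3 (I(o) = ((1 + 1)*(o*o - 2))/3 = (2*(o**2 - 2))/3 = (2*(-2 + o**2))/3 = (-4 + 2*o**2)/3 = -4/3 + 2*o**2/3)
(2*I(6))*(122 + Y(-11, -2)) = (2*(-4/3 + (2/3)*6**2))*(122 - 4) = (2*(-4/3 + (2/3)*36))*118 = (2*(-4/3 + 24))*118 = (2*(68/3))*118 = (136/3)*118 = 16048/3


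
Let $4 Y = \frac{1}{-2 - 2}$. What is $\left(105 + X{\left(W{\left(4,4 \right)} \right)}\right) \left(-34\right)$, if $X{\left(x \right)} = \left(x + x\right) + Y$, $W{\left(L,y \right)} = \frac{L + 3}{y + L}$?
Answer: $- \frac{29019}{8} \approx -3627.4$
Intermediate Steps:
$Y = - \frac{1}{16}$ ($Y = \frac{1}{4 \left(-2 - 2\right)} = \frac{1}{4 \left(-4\right)} = \frac{1}{4} \left(- \frac{1}{4}\right) = - \frac{1}{16} \approx -0.0625$)
$W{\left(L,y \right)} = \frac{3 + L}{L + y}$
$X{\left(x \right)} = - \frac{1}{16} + 2 x$ ($X{\left(x \right)} = \left(x + x\right) - \frac{1}{16} = 2 x - \frac{1}{16} = - \frac{1}{16} + 2 x$)
$\left(105 + X{\left(W{\left(4,4 \right)} \right)}\right) \left(-34\right) = \left(105 - \left(\frac{1}{16} - 2 \frac{3 + 4}{4 + 4}\right)\right) \left(-34\right) = \left(105 - \left(\frac{1}{16} - 2 \cdot \frac{1}{8} \cdot 7\right)\right) \left(-34\right) = \left(105 + \left(- \frac{1}{16} + 2 \cdot \frac{7}{8}\right)\right) \left(-34\right) = \left(105 + \left(- \frac{1}{16} + \frac{7}{4}\right)\right) \left(-34\right) = \left(105 + \frac{27}{16}\right) \left(-34\right) = \frac{1707}{16} \left(-34\right) = - \frac{29019}{8}$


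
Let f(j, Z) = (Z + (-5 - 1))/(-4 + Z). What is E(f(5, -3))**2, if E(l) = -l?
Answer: 81/49 ≈ 1.6531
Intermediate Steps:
f(j, Z) = (-6 + Z)/(-4 + Z) (f(j, Z) = (Z - 6)/(-4 + Z) = (-6 + Z)/(-4 + Z))
E(f(5, -3))**2 = (-(-6 - 3)/(-4 - 3))**2 = (-(-9)/(-7))**2 = (-(-1)*(-9)/7)**2 = (-1*9/7)**2 = (-9/7)**2 = 81/49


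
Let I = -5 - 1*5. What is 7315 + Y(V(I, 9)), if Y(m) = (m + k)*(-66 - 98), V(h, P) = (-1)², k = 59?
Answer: -2525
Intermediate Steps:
I = -10 (I = -5 - 5 = -10)
V(h, P) = 1
Y(m) = -9676 - 164*m (Y(m) = (m + 59)*(-66 - 98) = (59 + m)*(-164) = -9676 - 164*m)
7315 + Y(V(I, 9)) = 7315 + (-9676 - 164*1) = 7315 + (-9676 - 164) = 7315 - 9840 = -2525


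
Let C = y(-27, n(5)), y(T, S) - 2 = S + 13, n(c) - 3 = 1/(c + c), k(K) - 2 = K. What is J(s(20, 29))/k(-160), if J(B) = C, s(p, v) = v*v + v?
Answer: -181/1580 ≈ -0.11456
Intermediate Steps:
k(K) = 2 + K
n(c) = 3 + 1/(2*c) (n(c) = 3 + 1/(c + c) = 3 + 1/(2*c))
s(p, v) = v + v² (s(p, v) = v² + v = v + v²)
y(T, S) = 15 + S (y(T, S) = 2 + (S + 13) = 2 + (13 + S) = 15 + S)
C = 181/10 (C = 15 + (3 + (½)/5) = 15 + (3 + (½)*(⅕)) = 15 + (3 + ⅒) = 15 + 31/10 = 181/10 ≈ 18.100)
J(B) = 181/10
J(s(20, 29))/k(-160) = 181/(10*(2 - 160)) = (181/10)/(-158) = (181/10)*(-1/158) = -181/1580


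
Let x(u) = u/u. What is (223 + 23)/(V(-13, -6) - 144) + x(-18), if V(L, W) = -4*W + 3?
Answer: -43/39 ≈ -1.1026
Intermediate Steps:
V(L, W) = 3 - 4*W
x(u) = 1
(223 + 23)/(V(-13, -6) - 144) + x(-18) = (223 + 23)/((3 - 4*(-6)) - 144) + 1 = 246/((3 + 24) - 144) + 1 = 246/(27 - 144) + 1 = 246/(-117) + 1 = 246*(-1/117) + 1 = -82/39 + 1 = -43/39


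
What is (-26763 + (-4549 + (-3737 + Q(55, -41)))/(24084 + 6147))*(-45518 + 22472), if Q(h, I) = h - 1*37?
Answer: 2071785520774/3359 ≈ 6.1679e+8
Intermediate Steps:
Q(h, I) = -37 + h (Q(h, I) = h - 37 = -37 + h)
(-26763 + (-4549 + (-3737 + Q(55, -41)))/(24084 + 6147))*(-45518 + 22472) = (-26763 + (-4549 + (-3737 + (-37 + 55)))/(24084 + 6147))*(-45518 + 22472) = (-26763 + (-4549 + (-3737 + 18))/30231)*(-23046) = (-26763 + (-4549 - 3719)*(1/30231))*(-23046) = (-26763 - 8268*1/30231)*(-23046) = (-26763 - 2756/10077)*(-23046) = -269693507/10077*(-23046) = 2071785520774/3359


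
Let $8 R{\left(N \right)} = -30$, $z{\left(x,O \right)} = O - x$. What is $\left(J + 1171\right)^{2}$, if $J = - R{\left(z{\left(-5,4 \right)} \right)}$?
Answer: $\frac{22080601}{16} \approx 1.38 \cdot 10^{6}$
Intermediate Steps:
$R{\left(N \right)} = - \frac{15}{4}$ ($R{\left(N \right)} = \frac{1}{8} \left(-30\right) = - \frac{15}{4}$)
$J = \frac{15}{4}$ ($J = \left(-1\right) \left(- \frac{15}{4}\right) = \frac{15}{4} \approx 3.75$)
$\left(J + 1171\right)^{2} = \left(\frac{15}{4} + 1171\right)^{2} = \left(\frac{4699}{4}\right)^{2} = \frac{22080601}{16}$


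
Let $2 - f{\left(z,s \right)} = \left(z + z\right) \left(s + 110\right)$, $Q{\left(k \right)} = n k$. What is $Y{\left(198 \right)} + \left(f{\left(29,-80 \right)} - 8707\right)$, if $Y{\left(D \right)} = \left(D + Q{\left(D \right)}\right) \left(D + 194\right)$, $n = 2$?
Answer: $222403$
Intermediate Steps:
$Q{\left(k \right)} = 2 k$
$f{\left(z,s \right)} = 2 - 2 z \left(110 + s\right)$ ($f{\left(z,s \right)} = 2 - \left(z + z\right) \left(s + 110\right) = 2 - 2 z \left(110 + s\right)$)
$Y{\left(D \right)} = 3 D \left(194 + D\right)$ ($Y{\left(D \right)} = \left(D + 2 D\right) \left(D + 194\right) = 3 D \left(194 + D\right)$)
$Y{\left(198 \right)} + \left(f{\left(29,-80 \right)} - 8707\right) = 3 \cdot 198 \left(194 + 198\right) - 10445 = 3 \cdot 198 \cdot 392 + \left(\left(2 - 6380 + 4640\right) - 8707\right) = 232848 - 10445 = 222403$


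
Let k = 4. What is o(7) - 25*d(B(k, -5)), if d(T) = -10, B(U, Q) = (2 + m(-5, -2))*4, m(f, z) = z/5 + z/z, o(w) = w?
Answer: 257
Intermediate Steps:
m(f, z) = 1 + z/5 (m(f, z) = z*(⅕) + 1 = z/5 + 1 = 1 + z/5)
B(U, Q) = 52/5 (B(U, Q) = (2 + (1 + (⅕)*(-2)))*4 = (2 + (1 - ⅖))*4 = (2 + ⅗)*4 = (13/5)*4 = 52/5)
o(7) - 25*d(B(k, -5)) = 7 - 25*(-10) = 7 + 250 = 257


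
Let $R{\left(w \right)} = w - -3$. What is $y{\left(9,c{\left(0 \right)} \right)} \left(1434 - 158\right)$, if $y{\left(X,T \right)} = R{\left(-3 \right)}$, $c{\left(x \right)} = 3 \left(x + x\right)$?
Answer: $0$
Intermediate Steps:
$c{\left(x \right)} = 6 x$ ($c{\left(x \right)} = 3 \cdot 2 x = 6 x$)
$R{\left(w \right)} = 3 + w$ ($R{\left(w \right)} = w + 3 = 3 + w$)
$y{\left(X,T \right)} = 0$ ($y{\left(X,T \right)} = 3 - 3 = 0$)
$y{\left(9,c{\left(0 \right)} \right)} \left(1434 - 158\right) = 0 \left(1434 - 158\right) = 0 \cdot 1276 = 0$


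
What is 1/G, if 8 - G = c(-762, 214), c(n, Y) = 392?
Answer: -1/384 ≈ -0.0026042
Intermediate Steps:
G = -384 (G = 8 - 1*392 = 8 - 392 = -384)
1/G = 1/(-384) = -1/384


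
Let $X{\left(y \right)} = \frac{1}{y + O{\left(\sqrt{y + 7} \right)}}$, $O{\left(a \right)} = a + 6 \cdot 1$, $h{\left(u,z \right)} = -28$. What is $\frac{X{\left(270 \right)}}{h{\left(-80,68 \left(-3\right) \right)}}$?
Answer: $- \frac{69}{531293} + \frac{\sqrt{277}}{2125172} \approx -0.00012204$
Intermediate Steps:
$O{\left(a \right)} = 6 + a$ ($O{\left(a \right)} = a + 6 = 6 + a$)
$X{\left(y \right)} = \frac{1}{6 + y + \sqrt{7 + y}}$ ($X{\left(y \right)} = \frac{1}{y + \left(6 + \sqrt{y + 7}\right)} = \frac{1}{y + \left(6 + \sqrt{7 + y}\right)} = \frac{1}{6 + y + \sqrt{7 + y}}$)
$\frac{X{\left(270 \right)}}{h{\left(-80,68 \left(-3\right) \right)}} = \frac{1}{\left(6 + 270 + \sqrt{7 + 270}\right) \left(-28\right)} = \frac{1}{6 + 270 + \sqrt{277}} \left(- \frac{1}{28}\right) = \frac{1}{276 + \sqrt{277}} \left(- \frac{1}{28}\right) = - \frac{1}{28 \left(276 + \sqrt{277}\right)}$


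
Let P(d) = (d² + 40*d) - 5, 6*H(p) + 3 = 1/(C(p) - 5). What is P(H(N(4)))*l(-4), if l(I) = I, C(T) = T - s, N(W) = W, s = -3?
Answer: 3095/36 ≈ 85.972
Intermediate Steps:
C(T) = 3 + T (C(T) = T - 1*(-3) = T + 3 = 3 + T)
H(p) = -½ + 1/(6*(-2 + p)) (H(p) = -½ + 1/(6*((3 + p) - 5)) = -½ + 1/(6*(-2 + p)))
P(d) = -5 + d² + 40*d
P(H(N(4)))*l(-4) = (-5 + ((7 - 3*4)/(6*(-2 + 4)))² + 40*((7 - 3*4)/(6*(-2 + 4))))*(-4) = (-5 + ((⅙)*(7 - 12)/2)² + 40*((⅙)*(7 - 12)/2))*(-4) = (-5 + ((⅙)*(½)*(-5))² + 40*((⅙)*(½)*(-5)))*(-4) = (-5 + (-5/12)² + 40*(-5/12))*(-4) = (-5 + 25/144 - 50/3)*(-4) = -3095/144*(-4) = 3095/36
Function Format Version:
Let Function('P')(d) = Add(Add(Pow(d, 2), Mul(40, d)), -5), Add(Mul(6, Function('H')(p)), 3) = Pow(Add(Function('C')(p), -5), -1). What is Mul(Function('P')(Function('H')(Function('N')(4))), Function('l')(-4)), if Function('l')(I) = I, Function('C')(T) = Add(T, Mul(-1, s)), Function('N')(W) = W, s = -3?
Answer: Rational(3095, 36) ≈ 85.972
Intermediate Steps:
Function('C')(T) = Add(3, T) (Function('C')(T) = Add(T, Mul(-1, -3)) = Add(T, 3) = Add(3, T))
Function('H')(p) = Add(Rational(-1, 2), Mul(Rational(1, 6), Pow(Add(-2, p), -1))) (Function('H')(p) = Add(Rational(-1, 2), Mul(Rational(1, 6), Pow(Add(Add(3, p), -5), -1))) = Add(Rational(-1, 2), Mul(Rational(1, 6), Pow(Add(-2, p), -1))))
Function('P')(d) = Add(-5, Pow(d, 2), Mul(40, d))
Mul(Function('P')(Function('H')(Function('N')(4))), Function('l')(-4)) = Mul(Add(-5, Pow(Mul(Rational(1, 6), Pow(Add(-2, 4), -1), Add(7, Mul(-3, 4))), 2), Mul(40, Mul(Rational(1, 6), Pow(Add(-2, 4), -1), Add(7, Mul(-3, 4))))), -4) = Mul(Add(-5, Pow(Mul(Rational(1, 6), Pow(2, -1), Add(7, -12)), 2), Mul(40, Mul(Rational(1, 6), Pow(2, -1), Add(7, -12)))), -4) = Mul(Add(-5, Pow(Mul(Rational(1, 6), Rational(1, 2), -5), 2), Mul(40, Mul(Rational(1, 6), Rational(1, 2), -5))), -4) = Mul(Add(-5, Pow(Rational(-5, 12), 2), Mul(40, Rational(-5, 12))), -4) = Mul(Add(-5, Rational(25, 144), Rational(-50, 3)), -4) = Mul(Rational(-3095, 144), -4) = Rational(3095, 36)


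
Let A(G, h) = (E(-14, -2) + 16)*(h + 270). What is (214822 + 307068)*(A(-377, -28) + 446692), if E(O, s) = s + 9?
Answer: 236028927620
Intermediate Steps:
E(O, s) = 9 + s
A(G, h) = 6210 + 23*h (A(G, h) = ((9 - 2) + 16)*(h + 270) = (7 + 16)*(270 + h) = 23*(270 + h) = 6210 + 23*h)
(214822 + 307068)*(A(-377, -28) + 446692) = (214822 + 307068)*((6210 + 23*(-28)) + 446692) = 521890*((6210 - 644) + 446692) = 521890*(5566 + 446692) = 521890*452258 = 236028927620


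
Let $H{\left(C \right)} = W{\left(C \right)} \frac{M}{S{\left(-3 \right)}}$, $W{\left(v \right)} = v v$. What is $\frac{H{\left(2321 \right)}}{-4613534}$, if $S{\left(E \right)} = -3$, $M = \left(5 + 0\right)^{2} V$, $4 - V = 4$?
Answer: $0$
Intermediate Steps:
$V = 0$ ($V = 4 - 4 = 0$)
$W{\left(v \right)} = v^{2}$
$M = 0$ ($M = \left(5 + 0\right)^{2} \cdot 0 = 5^{2} \cdot 0 = 25 \cdot 0 = 0$)
$H{\left(C \right)} = 0$ ($H{\left(C \right)} = C^{2} \frac{0}{-3} = C^{2} \cdot 0 \left(- \frac{1}{3}\right) = C^{2} \cdot 0 = 0$)
$\frac{H{\left(2321 \right)}}{-4613534} = \frac{0}{-4613534} = 0 \left(- \frac{1}{4613534}\right) = 0$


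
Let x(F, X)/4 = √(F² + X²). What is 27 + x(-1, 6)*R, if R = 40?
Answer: 27 + 160*√37 ≈ 1000.2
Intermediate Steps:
x(F, X) = 4*√(F² + X²)
27 + x(-1, 6)*R = 27 + (4*√((-1)² + 6²))*40 = 27 + (4*√(1 + 36))*40 = 27 + (4*√37)*40 = 27 + 160*√37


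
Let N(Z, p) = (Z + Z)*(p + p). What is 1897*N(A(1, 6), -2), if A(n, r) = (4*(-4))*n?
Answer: 242816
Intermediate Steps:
A(n, r) = -16*n
N(Z, p) = 4*Z*p (N(Z, p) = (2*Z)*(2*p) = 4*Z*p)
1897*N(A(1, 6), -2) = 1897*(4*(-16*1)*(-2)) = 1897*(4*(-16)*(-2)) = 1897*128 = 242816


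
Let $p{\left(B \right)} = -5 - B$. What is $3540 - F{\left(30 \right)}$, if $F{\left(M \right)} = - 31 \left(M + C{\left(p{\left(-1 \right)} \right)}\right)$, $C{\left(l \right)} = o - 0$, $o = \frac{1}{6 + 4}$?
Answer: $\frac{44731}{10} \approx 4473.1$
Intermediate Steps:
$o = \frac{1}{10} \approx 0.1$
$C{\left(l \right)} = \frac{1}{10}$ ($C{\left(l \right)} = \frac{1}{10} - 0 = \frac{1}{10} + 0 = \frac{1}{10}$)
$F{\left(M \right)} = - \frac{31}{10} - 31 M$ ($F{\left(M \right)} = - 31 \left(M + \frac{1}{10}\right) = - 31 \left(\frac{1}{10} + M\right) = - \frac{31}{10} - 31 M$)
$3540 - F{\left(30 \right)} = 3540 - \left(- \frac{31}{10} - 930\right) = 3540 - - \frac{9331}{10} = 3540 + \frac{9331}{10} = \frac{44731}{10}$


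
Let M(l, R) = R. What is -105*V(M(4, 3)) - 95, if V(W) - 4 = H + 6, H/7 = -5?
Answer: 2530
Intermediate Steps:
H = -35 (H = 7*(-5) = -35)
V(W) = -25 (V(W) = 4 + (-35 + 6) = 4 - 29 = -25)
-105*V(M(4, 3)) - 95 = -105*(-25) - 95 = 2625 - 95 = 2530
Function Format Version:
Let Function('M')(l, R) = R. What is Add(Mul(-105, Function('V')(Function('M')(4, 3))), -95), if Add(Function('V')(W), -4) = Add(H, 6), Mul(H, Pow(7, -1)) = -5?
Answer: 2530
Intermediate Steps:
H = -35 (H = Mul(7, -5) = -35)
Function('V')(W) = -25 (Function('V')(W) = Add(4, Add(-35, 6)) = Add(4, -29) = -25)
Add(Mul(-105, Function('V')(Function('M')(4, 3))), -95) = Add(Mul(-105, -25), -95) = Add(2625, -95) = 2530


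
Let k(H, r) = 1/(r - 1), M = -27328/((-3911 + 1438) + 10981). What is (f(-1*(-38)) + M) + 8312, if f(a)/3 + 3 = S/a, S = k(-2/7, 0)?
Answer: 670832281/80826 ≈ 8299.7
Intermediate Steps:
M = -6832/2127 (M = -27328/(-2473 + 10981) = -27328/8508 = -27328*1/8508 = -6832/2127 ≈ -3.2120)
k(H, r) = 1/(-1 + r)
S = -1 (S = 1/(-1 + 0) = 1/(-1) = -1)
f(a) = -9 - 3/a (f(a) = -9 + 3*(-1/a) = -9 - 3/a)
(f(-1*(-38)) + M) + 8312 = ((-9 - 3/((-1*(-38)))) - 6832/2127) + 8312 = ((-9 - 3/38) - 6832/2127) + 8312 = (-345/38 - 6832/2127) + 8312 = -993431/80826 + 8312 = 670832281/80826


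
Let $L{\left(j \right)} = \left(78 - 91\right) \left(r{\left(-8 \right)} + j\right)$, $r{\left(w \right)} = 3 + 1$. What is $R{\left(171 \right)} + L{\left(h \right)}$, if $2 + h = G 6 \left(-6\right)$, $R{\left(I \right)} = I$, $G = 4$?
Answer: $2017$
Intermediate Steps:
$r{\left(w \right)} = 4$
$h = -146$ ($h = -2 + 4 \cdot 6 \left(-6\right) = -2 + 24 \left(-6\right) = -2 - 144 = -146$)
$L{\left(j \right)} = -52 - 13 j$ ($L{\left(j \right)} = \left(78 - 91\right) \left(4 + j\right) = - 13 \left(4 + j\right) = -52 - 13 j$)
$R{\left(171 \right)} + L{\left(h \right)} = 171 - -1846 = 171 + \left(-52 + 1898\right) = 171 + 1846 = 2017$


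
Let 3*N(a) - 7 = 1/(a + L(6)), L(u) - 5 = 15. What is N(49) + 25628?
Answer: 5305480/207 ≈ 25630.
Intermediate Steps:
L(u) = 20 (L(u) = 5 + 15 = 20)
N(a) = 7/3 + 1/(3*(20 + a)) (N(a) = 7/3 + 1/(3*(a + 20)) = 7/3 + 1/(3*(20 + a)))
N(49) + 25628 = (141 + 7*49)/(3*(20 + 49)) + 25628 = (⅓)*(141 + 343)/69 + 25628 = (⅓)*(1/69)*484 + 25628 = 484/207 + 25628 = 5305480/207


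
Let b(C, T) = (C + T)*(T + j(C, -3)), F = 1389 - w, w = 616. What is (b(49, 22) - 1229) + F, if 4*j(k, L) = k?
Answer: 7903/4 ≈ 1975.8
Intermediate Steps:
j(k, L) = k/4
F = 773 (F = 1389 - 1*616 = 1389 - 616 = 773)
b(C, T) = (C + T)*(T + C/4)
(b(49, 22) - 1229) + F = ((22**2 + (1/4)*49**2 + (5/4)*49*22) - 1229) + 773 = ((484 + (1/4)*2401 + 2695/2) - 1229) + 773 = ((484 + 2401/4 + 2695/2) - 1229) + 773 = (9727/4 - 1229) + 773 = 4811/4 + 773 = 7903/4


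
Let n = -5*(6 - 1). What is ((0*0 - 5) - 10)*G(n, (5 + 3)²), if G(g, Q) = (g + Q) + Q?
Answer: -1545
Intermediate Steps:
n = -25 (n = -5*5 = -25)
G(g, Q) = g + 2*Q (G(g, Q) = (Q + g) + Q = g + 2*Q)
((0*0 - 5) - 10)*G(n, (5 + 3)²) = ((0*0 - 5) - 10)*(-25 + 2*(5 + 3)²) = ((0 - 5) - 10)*(-25 + 2*8²) = (-5 - 10)*(-25 + 2*64) = -15*(-25 + 128) = -15*103 = -1545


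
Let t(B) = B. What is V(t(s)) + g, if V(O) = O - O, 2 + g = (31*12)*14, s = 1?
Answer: 5206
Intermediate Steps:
g = 5206 (g = -2 + (31*12)*14 = -2 + 372*14 = -2 + 5208 = 5206)
V(O) = 0
V(t(s)) + g = 0 + 5206 = 5206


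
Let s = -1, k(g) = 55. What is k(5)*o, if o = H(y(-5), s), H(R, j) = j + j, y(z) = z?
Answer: -110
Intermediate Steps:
H(R, j) = 2*j
o = -2 (o = 2*(-1) = -2)
k(5)*o = 55*(-2) = -110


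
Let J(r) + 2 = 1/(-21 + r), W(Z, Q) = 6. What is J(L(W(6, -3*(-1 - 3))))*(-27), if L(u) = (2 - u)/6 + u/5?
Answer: 16983/307 ≈ 55.319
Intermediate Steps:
L(u) = ⅓ + u/30 (L(u) = (2 - u)*(⅙) + u*(⅕) = (⅓ - u/6) + u/5 = ⅓ + u/30)
J(r) = -2 + 1/(-21 + r)
J(L(W(6, -3*(-1 - 3))))*(-27) = ((43 - 2*(⅓ + (1/30)*6))/(-21 + (⅓ + (1/30)*6)))*(-27) = ((43 - 2*(⅓ + ⅕))/(-21 + (⅓ + ⅕)))*(-27) = ((43 - 2*8/15)/(-21 + 8/15))*(-27) = ((43 - 16/15)/(-307/15))*(-27) = -15/307*629/15*(-27) = -629/307*(-27) = 16983/307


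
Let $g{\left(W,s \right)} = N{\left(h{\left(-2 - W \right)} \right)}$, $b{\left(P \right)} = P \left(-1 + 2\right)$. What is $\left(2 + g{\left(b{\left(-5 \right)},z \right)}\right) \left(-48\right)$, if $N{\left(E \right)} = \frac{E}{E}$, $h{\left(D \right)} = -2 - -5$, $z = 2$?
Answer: $-144$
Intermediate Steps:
$h{\left(D \right)} = 3$ ($h{\left(D \right)} = -2 + 5 = 3$)
$N{\left(E \right)} = 1$
$b{\left(P \right)} = P$ ($b{\left(P \right)} = P 1 = P$)
$g{\left(W,s \right)} = 1$
$\left(2 + g{\left(b{\left(-5 \right)},z \right)}\right) \left(-48\right) = \left(2 + 1\right) \left(-48\right) = 3 \left(-48\right) = -144$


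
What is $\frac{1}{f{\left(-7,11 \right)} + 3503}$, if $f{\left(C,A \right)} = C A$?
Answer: $\frac{1}{3426} \approx 0.00029189$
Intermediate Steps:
$f{\left(C,A \right)} = A C$
$\frac{1}{f{\left(-7,11 \right)} + 3503} = \frac{1}{11 \left(-7\right) + 3503} = \frac{1}{-77 + 3503} = \frac{1}{3426}$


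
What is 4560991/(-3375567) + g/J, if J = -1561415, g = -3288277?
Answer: 3978199565794/5270660947305 ≈ 0.75478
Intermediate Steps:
4560991/(-3375567) + g/J = 4560991/(-3375567) - 3288277/(-1561415) = 4560991*(-1/3375567) - 3288277*(-1/1561415) = -4560991/3375567 + 3288277/1561415 = 3978199565794/5270660947305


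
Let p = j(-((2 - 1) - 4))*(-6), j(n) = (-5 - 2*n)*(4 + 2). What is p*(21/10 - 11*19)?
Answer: -409662/5 ≈ -81932.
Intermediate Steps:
j(n) = -30 - 12*n (j(n) = (-5 - 2*n)*6 = -30 - 12*n)
p = 396 (p = (-30 - (-12)*((2 - 1) - 4))*(-6) = (-30 - (-12)*(1 - 4))*(-6) = (-30 - (-12)*(-3))*(-6) = (-30 - 12*3)*(-6) = (-30 - 36)*(-6) = -66*(-6) = 396)
p*(21/10 - 11*19) = 396*(21/10 - 11*19) = 396*(21*(1/10) - 209) = 396*(21/10 - 209) = 396*(-2069/10) = -409662/5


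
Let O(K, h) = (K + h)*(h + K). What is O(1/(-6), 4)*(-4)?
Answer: -529/9 ≈ -58.778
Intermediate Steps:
O(K, h) = (K + h)**2 (O(K, h) = (K + h)*(K + h) = (K + h)**2)
O(1/(-6), 4)*(-4) = (1/(-6) + 4)**2*(-4) = (-1/6 + 4)**2*(-4) = (23/6)**2*(-4) = (529/36)*(-4) = -529/9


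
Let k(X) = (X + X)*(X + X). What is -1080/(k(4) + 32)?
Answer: -45/4 ≈ -11.250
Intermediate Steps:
k(X) = 4*X**2 (k(X) = (2*X)*(2*X) = 4*X**2)
-1080/(k(4) + 32) = -1080/(4*4**2 + 32) = -1080/(4*16 + 32) = -1080/(64 + 32) = -1080/96 = (1/96)*(-1080) = -45/4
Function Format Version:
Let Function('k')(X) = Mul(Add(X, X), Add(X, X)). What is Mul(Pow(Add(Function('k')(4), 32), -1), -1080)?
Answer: Rational(-45, 4) ≈ -11.250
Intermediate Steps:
Function('k')(X) = Mul(4, Pow(X, 2)) (Function('k')(X) = Mul(Mul(2, X), Mul(2, X)) = Mul(4, Pow(X, 2)))
Mul(Pow(Add(Function('k')(4), 32), -1), -1080) = Mul(Pow(Add(Mul(4, Pow(4, 2)), 32), -1), -1080) = Mul(Pow(Add(Mul(4, 16), 32), -1), -1080) = Mul(Pow(Add(64, 32), -1), -1080) = Mul(Pow(96, -1), -1080) = Mul(Rational(1, 96), -1080) = Rational(-45, 4)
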